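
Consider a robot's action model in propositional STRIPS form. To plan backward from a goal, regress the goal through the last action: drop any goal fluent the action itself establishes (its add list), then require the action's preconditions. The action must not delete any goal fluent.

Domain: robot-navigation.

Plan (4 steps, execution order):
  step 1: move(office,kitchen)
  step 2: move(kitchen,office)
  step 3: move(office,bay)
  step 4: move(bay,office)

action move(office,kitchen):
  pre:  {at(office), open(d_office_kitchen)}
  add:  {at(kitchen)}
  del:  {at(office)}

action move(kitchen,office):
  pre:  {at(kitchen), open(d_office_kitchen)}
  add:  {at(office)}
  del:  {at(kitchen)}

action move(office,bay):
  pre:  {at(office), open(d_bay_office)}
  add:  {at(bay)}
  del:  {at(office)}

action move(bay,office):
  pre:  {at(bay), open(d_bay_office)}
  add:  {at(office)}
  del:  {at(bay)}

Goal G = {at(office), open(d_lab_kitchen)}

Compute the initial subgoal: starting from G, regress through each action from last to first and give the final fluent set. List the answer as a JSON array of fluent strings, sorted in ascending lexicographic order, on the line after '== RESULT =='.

Regress step by step:
  through step 4 (move(bay,office)): drop {at(office)}, keep {open(d_lab_kitchen)}, require {at(bay), open(d_bay_office)}
    → {at(bay), open(d_bay_office), open(d_lab_kitchen)}
  through step 3 (move(office,bay)): drop {at(bay)}, keep {open(d_bay_office), open(d_lab_kitchen)}, require {at(office), open(d_bay_office)}
    → {at(office), open(d_bay_office), open(d_lab_kitchen)}
  through step 2 (move(kitchen,office)): drop {at(office)}, keep {open(d_bay_office), open(d_lab_kitchen)}, require {at(kitchen), open(d_office_kitchen)}
    → {at(kitchen), open(d_bay_office), open(d_lab_kitchen), open(d_office_kitchen)}
  through step 1 (move(office,kitchen)): drop {at(kitchen)}, keep {open(d_bay_office), open(d_lab_kitchen), open(d_office_kitchen)}, require {at(office), open(d_office_kitchen)}
    → {at(office), open(d_bay_office), open(d_lab_kitchen), open(d_office_kitchen)}

== RESULT ==
["at(office)", "open(d_bay_office)", "open(d_lab_kitchen)", "open(d_office_kitchen)"]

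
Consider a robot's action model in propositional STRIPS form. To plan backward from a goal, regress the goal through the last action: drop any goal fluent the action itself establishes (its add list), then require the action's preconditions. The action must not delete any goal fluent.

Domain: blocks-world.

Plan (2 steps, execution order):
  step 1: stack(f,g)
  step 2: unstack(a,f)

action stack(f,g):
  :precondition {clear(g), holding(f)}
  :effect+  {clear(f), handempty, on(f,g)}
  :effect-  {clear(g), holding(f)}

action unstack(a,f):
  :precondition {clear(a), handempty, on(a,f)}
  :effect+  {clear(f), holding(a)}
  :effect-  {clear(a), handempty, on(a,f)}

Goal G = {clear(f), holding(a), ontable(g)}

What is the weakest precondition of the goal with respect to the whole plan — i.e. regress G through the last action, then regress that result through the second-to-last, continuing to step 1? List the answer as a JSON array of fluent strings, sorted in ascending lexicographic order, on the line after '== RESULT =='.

Regress step by step:
  through step 2 (unstack(a,f)): drop {clear(f), holding(a)}, keep {ontable(g)}, require {clear(a), handempty, on(a,f)}
    → {clear(a), handempty, on(a,f), ontable(g)}
  through step 1 (stack(f,g)): drop {handempty}, keep {clear(a), on(a,f), ontable(g)}, require {clear(g), holding(f)}
    → {clear(a), clear(g), holding(f), on(a,f), ontable(g)}

== RESULT ==
["clear(a)", "clear(g)", "holding(f)", "on(a,f)", "ontable(g)"]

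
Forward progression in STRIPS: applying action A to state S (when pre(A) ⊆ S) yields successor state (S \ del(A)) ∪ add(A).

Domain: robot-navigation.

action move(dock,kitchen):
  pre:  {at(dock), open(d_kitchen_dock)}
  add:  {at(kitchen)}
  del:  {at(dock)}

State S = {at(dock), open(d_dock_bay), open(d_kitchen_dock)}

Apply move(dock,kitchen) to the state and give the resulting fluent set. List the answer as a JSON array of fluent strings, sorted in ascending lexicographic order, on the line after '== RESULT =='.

Progress:
  pre ⊆ S: {at(dock), open(d_kitchen_dock)} ⊆ S  — applicable
  S \ del = {open(d_dock_bay), open(d_kitchen_dock)}
  ∪ add   = {at(kitchen), open(d_dock_bay), open(d_kitchen_dock)}

== RESULT ==
["at(kitchen)", "open(d_dock_bay)", "open(d_kitchen_dock)"]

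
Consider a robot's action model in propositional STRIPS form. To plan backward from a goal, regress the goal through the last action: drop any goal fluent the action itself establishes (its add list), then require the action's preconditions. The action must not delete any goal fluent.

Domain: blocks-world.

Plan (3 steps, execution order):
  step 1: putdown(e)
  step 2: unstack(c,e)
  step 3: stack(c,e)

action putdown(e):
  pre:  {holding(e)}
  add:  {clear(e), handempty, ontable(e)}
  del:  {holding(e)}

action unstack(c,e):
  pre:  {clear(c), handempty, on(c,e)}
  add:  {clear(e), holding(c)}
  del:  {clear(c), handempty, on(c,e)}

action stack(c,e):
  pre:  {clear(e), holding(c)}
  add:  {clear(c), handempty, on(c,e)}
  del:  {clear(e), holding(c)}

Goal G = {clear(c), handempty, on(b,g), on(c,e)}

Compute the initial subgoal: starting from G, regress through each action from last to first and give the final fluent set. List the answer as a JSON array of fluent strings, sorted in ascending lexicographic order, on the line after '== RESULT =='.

Regress step by step:
  through step 3 (stack(c,e)): drop {clear(c), handempty, on(c,e)}, keep {on(b,g)}, require {clear(e), holding(c)}
    → {clear(e), holding(c), on(b,g)}
  through step 2 (unstack(c,e)): drop {clear(e), holding(c)}, keep {on(b,g)}, require {clear(c), handempty, on(c,e)}
    → {clear(c), handempty, on(b,g), on(c,e)}
  through step 1 (putdown(e)): drop {handempty}, keep {clear(c), on(b,g), on(c,e)}, require {holding(e)}
    → {clear(c), holding(e), on(b,g), on(c,e)}

== RESULT ==
["clear(c)", "holding(e)", "on(b,g)", "on(c,e)"]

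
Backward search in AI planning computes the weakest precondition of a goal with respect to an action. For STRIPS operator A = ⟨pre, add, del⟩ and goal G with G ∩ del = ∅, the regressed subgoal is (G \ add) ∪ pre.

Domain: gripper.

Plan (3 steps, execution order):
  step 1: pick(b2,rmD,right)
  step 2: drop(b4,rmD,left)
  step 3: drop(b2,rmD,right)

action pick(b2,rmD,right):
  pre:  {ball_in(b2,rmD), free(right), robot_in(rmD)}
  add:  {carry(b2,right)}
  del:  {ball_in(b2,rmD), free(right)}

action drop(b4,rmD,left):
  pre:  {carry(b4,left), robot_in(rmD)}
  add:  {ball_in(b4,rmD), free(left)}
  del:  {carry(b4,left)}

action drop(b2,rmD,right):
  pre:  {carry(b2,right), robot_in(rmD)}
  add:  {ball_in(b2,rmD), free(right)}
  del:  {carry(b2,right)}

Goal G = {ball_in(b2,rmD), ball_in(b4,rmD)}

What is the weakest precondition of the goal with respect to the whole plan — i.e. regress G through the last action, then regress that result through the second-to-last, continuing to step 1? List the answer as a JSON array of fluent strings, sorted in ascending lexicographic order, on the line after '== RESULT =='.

Work backward from the goal:
  through step 3 (drop(b2,rmD,right)): drop {ball_in(b2,rmD)}, keep {ball_in(b4,rmD)}, require {carry(b2,right), robot_in(rmD)}
    → {ball_in(b4,rmD), carry(b2,right), robot_in(rmD)}
  through step 2 (drop(b4,rmD,left)): drop {ball_in(b4,rmD)}, keep {carry(b2,right), robot_in(rmD)}, require {carry(b4,left), robot_in(rmD)}
    → {carry(b2,right), carry(b4,left), robot_in(rmD)}
  through step 1 (pick(b2,rmD,right)): drop {carry(b2,right)}, keep {carry(b4,left), robot_in(rmD)}, require {ball_in(b2,rmD), free(right), robot_in(rmD)}
    → {ball_in(b2,rmD), carry(b4,left), free(right), robot_in(rmD)}

== RESULT ==
["ball_in(b2,rmD)", "carry(b4,left)", "free(right)", "robot_in(rmD)"]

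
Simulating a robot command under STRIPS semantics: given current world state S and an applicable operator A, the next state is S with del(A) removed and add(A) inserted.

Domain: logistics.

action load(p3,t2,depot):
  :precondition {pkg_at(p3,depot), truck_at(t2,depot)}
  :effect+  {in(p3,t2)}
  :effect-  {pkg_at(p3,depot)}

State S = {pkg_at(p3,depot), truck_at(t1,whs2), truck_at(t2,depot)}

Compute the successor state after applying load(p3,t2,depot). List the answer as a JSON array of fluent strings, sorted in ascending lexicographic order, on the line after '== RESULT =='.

Compute (S \ del) ∪ add:
  pre ⊆ S: {pkg_at(p3,depot), truck_at(t2,depot)} ⊆ S  — applicable
  S \ del = {truck_at(t1,whs2), truck_at(t2,depot)}
  ∪ add   = {in(p3,t2), truck_at(t1,whs2), truck_at(t2,depot)}

== RESULT ==
["in(p3,t2)", "truck_at(t1,whs2)", "truck_at(t2,depot)"]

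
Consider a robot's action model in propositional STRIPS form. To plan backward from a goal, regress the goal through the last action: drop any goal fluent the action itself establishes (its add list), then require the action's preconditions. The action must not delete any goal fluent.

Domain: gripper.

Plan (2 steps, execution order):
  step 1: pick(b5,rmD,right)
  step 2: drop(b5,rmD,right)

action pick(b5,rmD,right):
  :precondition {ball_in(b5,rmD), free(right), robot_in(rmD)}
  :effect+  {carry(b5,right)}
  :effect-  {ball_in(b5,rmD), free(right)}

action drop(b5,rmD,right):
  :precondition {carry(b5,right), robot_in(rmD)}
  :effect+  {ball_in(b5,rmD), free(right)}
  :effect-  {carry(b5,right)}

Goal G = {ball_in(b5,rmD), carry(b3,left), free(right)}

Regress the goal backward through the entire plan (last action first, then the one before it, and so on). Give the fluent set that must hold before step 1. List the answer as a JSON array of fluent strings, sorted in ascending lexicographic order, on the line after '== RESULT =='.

Work backward from the goal:
  through step 2 (drop(b5,rmD,right)): drop {ball_in(b5,rmD), free(right)}, keep {carry(b3,left)}, require {carry(b5,right), robot_in(rmD)}
    → {carry(b3,left), carry(b5,right), robot_in(rmD)}
  through step 1 (pick(b5,rmD,right)): drop {carry(b5,right)}, keep {carry(b3,left), robot_in(rmD)}, require {ball_in(b5,rmD), free(right), robot_in(rmD)}
    → {ball_in(b5,rmD), carry(b3,left), free(right), robot_in(rmD)}

== RESULT ==
["ball_in(b5,rmD)", "carry(b3,left)", "free(right)", "robot_in(rmD)"]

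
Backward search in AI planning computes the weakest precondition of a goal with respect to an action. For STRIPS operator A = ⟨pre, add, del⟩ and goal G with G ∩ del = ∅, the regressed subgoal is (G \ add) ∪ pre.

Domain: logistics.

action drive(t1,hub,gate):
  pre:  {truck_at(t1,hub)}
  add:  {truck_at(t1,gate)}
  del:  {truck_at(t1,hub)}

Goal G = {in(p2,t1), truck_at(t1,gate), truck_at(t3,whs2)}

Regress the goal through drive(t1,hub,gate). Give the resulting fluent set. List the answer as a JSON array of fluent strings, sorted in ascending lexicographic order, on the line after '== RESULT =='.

Regress:
  G ∩ del = {}  (empty — regression defined)
  G \ add = {in(p2,t1), truck_at(t1,gate), truck_at(t3,whs2)} \ {truck_at(t1,gate)} = {in(p2,t1), truck_at(t3,whs2)}
  ∪ pre   = {in(p2,t1), truck_at(t3,whs2)} ∪ {truck_at(t1,hub)}
          = {in(p2,t1), truck_at(t1,hub), truck_at(t3,whs2)}

== RESULT ==
["in(p2,t1)", "truck_at(t1,hub)", "truck_at(t3,whs2)"]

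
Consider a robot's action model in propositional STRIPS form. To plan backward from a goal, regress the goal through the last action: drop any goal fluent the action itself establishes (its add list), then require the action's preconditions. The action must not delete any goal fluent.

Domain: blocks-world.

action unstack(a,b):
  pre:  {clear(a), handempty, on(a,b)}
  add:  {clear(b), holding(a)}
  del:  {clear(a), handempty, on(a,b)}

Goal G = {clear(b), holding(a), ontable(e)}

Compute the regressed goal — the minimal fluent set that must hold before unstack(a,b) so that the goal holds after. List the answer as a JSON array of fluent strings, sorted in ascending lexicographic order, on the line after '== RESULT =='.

Regress:
  G ∩ del = {}  (empty — regression defined)
  G \ add = {clear(b), holding(a), ontable(e)} \ {clear(b), holding(a)} = {ontable(e)}
  ∪ pre   = {ontable(e)} ∪ {clear(a), handempty, on(a,b)}
          = {clear(a), handempty, on(a,b), ontable(e)}

== RESULT ==
["clear(a)", "handempty", "on(a,b)", "ontable(e)"]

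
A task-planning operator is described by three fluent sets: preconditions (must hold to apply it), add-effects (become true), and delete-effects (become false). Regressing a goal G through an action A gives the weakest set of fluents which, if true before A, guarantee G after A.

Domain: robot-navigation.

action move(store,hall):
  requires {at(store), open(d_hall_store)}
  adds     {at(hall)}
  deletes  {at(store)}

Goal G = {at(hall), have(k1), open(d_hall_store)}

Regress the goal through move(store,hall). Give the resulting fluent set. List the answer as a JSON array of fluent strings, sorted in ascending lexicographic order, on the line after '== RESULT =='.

Regress:
  G ∩ del = {}  (empty — regression defined)
  G \ add = {at(hall), have(k1), open(d_hall_store)} \ {at(hall)} = {have(k1), open(d_hall_store)}
  ∪ pre   = {have(k1), open(d_hall_store)} ∪ {at(store), open(d_hall_store)}
          = {at(store), have(k1), open(d_hall_store)}

== RESULT ==
["at(store)", "have(k1)", "open(d_hall_store)"]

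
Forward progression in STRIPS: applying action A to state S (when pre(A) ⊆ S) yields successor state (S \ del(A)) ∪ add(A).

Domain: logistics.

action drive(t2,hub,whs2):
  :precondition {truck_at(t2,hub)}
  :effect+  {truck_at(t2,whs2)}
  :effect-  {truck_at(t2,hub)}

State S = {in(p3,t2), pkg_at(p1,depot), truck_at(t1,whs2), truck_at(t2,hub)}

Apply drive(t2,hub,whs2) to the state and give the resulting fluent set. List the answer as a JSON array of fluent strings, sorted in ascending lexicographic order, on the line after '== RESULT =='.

Compute (S \ del) ∪ add:
  pre ⊆ S: {truck_at(t2,hub)} ⊆ S  — applicable
  S \ del = {in(p3,t2), pkg_at(p1,depot), truck_at(t1,whs2)}
  ∪ add   = {in(p3,t2), pkg_at(p1,depot), truck_at(t1,whs2), truck_at(t2,whs2)}

== RESULT ==
["in(p3,t2)", "pkg_at(p1,depot)", "truck_at(t1,whs2)", "truck_at(t2,whs2)"]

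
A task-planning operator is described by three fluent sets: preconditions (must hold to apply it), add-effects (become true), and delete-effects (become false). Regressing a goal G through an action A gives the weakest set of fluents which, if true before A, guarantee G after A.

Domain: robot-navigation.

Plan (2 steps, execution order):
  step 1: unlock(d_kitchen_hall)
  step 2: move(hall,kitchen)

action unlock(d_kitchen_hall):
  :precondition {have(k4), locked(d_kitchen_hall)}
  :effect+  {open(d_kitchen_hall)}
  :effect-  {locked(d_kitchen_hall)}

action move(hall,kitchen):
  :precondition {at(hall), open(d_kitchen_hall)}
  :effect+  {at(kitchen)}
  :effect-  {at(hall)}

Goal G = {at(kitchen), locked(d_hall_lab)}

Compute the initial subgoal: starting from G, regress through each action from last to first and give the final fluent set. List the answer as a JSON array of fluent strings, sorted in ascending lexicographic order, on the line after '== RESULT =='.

Work backward from the goal:
  through step 2 (move(hall,kitchen)): drop {at(kitchen)}, keep {locked(d_hall_lab)}, require {at(hall), open(d_kitchen_hall)}
    → {at(hall), locked(d_hall_lab), open(d_kitchen_hall)}
  through step 1 (unlock(d_kitchen_hall)): drop {open(d_kitchen_hall)}, keep {at(hall), locked(d_hall_lab)}, require {have(k4), locked(d_kitchen_hall)}
    → {at(hall), have(k4), locked(d_hall_lab), locked(d_kitchen_hall)}

== RESULT ==
["at(hall)", "have(k4)", "locked(d_hall_lab)", "locked(d_kitchen_hall)"]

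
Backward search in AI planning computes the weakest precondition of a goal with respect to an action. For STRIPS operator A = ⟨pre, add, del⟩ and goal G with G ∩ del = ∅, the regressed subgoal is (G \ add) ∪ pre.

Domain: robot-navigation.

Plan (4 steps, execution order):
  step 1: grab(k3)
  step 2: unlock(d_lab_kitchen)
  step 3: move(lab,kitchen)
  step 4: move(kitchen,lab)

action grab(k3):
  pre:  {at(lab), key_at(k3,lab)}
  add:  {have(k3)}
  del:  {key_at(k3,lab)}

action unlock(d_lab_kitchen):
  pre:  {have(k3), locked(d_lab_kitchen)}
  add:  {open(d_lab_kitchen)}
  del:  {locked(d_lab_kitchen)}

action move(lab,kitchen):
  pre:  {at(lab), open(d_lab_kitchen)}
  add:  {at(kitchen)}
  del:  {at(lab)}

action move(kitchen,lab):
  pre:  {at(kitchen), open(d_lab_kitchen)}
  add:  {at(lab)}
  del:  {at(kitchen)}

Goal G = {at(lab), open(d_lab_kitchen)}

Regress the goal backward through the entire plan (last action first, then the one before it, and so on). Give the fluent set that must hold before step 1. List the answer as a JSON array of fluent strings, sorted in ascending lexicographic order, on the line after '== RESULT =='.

Regress step by step:
  through step 4 (move(kitchen,lab)): drop {at(lab)}, keep {open(d_lab_kitchen)}, require {at(kitchen), open(d_lab_kitchen)}
    → {at(kitchen), open(d_lab_kitchen)}
  through step 3 (move(lab,kitchen)): drop {at(kitchen)}, keep {open(d_lab_kitchen)}, require {at(lab), open(d_lab_kitchen)}
    → {at(lab), open(d_lab_kitchen)}
  through step 2 (unlock(d_lab_kitchen)): drop {open(d_lab_kitchen)}, keep {at(lab)}, require {have(k3), locked(d_lab_kitchen)}
    → {at(lab), have(k3), locked(d_lab_kitchen)}
  through step 1 (grab(k3)): drop {have(k3)}, keep {at(lab), locked(d_lab_kitchen)}, require {at(lab), key_at(k3,lab)}
    → {at(lab), key_at(k3,lab), locked(d_lab_kitchen)}

== RESULT ==
["at(lab)", "key_at(k3,lab)", "locked(d_lab_kitchen)"]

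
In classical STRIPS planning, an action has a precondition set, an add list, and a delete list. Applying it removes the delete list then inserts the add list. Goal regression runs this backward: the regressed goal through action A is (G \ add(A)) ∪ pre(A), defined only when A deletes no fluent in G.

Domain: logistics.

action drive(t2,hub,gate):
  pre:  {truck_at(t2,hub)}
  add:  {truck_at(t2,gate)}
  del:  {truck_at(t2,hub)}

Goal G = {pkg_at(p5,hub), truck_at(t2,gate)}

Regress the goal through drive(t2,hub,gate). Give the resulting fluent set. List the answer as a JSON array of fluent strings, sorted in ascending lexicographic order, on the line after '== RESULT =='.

Compute (G \ add) ∪ pre:
  G ∩ del = {}  (empty — regression defined)
  G \ add = {pkg_at(p5,hub), truck_at(t2,gate)} \ {truck_at(t2,gate)} = {pkg_at(p5,hub)}
  ∪ pre   = {pkg_at(p5,hub)} ∪ {truck_at(t2,hub)}
          = {pkg_at(p5,hub), truck_at(t2,hub)}

== RESULT ==
["pkg_at(p5,hub)", "truck_at(t2,hub)"]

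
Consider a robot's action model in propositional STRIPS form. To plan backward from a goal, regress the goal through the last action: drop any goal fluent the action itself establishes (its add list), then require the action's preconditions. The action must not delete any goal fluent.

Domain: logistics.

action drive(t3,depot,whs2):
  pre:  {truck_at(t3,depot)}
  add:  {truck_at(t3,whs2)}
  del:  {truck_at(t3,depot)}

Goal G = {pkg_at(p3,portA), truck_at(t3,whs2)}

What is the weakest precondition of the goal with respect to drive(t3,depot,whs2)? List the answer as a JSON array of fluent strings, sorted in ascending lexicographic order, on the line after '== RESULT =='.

Regress:
  G ∩ del = {}  (empty — regression defined)
  G \ add = {pkg_at(p3,portA), truck_at(t3,whs2)} \ {truck_at(t3,whs2)} = {pkg_at(p3,portA)}
  ∪ pre   = {pkg_at(p3,portA)} ∪ {truck_at(t3,depot)}
          = {pkg_at(p3,portA), truck_at(t3,depot)}

== RESULT ==
["pkg_at(p3,portA)", "truck_at(t3,depot)"]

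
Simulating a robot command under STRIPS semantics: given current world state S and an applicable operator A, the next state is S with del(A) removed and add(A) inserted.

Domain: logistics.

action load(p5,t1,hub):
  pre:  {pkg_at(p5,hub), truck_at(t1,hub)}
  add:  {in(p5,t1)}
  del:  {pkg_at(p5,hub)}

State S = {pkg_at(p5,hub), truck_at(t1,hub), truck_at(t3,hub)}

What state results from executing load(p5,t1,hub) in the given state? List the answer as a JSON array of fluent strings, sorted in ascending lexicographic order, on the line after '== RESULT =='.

Compute (S \ del) ∪ add:
  pre ⊆ S: {pkg_at(p5,hub), truck_at(t1,hub)} ⊆ S  — applicable
  S \ del = {truck_at(t1,hub), truck_at(t3,hub)}
  ∪ add   = {in(p5,t1), truck_at(t1,hub), truck_at(t3,hub)}

== RESULT ==
["in(p5,t1)", "truck_at(t1,hub)", "truck_at(t3,hub)"]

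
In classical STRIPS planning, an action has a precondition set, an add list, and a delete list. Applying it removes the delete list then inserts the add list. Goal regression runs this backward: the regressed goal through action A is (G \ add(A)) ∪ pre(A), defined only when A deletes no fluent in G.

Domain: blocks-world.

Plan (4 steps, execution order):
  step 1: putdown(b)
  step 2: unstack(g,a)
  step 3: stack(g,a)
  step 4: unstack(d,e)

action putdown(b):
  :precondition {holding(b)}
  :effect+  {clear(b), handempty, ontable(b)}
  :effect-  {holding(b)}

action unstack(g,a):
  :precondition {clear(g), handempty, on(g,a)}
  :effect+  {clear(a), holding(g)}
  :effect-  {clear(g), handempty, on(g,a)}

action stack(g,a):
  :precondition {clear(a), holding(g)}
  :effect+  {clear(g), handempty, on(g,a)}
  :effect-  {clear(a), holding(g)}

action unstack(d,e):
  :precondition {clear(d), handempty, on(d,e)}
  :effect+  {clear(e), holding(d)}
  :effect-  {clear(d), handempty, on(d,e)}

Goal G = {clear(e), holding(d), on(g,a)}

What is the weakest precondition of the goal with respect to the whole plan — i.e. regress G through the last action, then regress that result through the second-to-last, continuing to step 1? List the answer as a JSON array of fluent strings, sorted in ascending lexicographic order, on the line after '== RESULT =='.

Regress step by step:
  through step 4 (unstack(d,e)): drop {clear(e), holding(d)}, keep {on(g,a)}, require {clear(d), handempty, on(d,e)}
    → {clear(d), handempty, on(d,e), on(g,a)}
  through step 3 (stack(g,a)): drop {handempty, on(g,a)}, keep {clear(d), on(d,e)}, require {clear(a), holding(g)}
    → {clear(a), clear(d), holding(g), on(d,e)}
  through step 2 (unstack(g,a)): drop {clear(a), holding(g)}, keep {clear(d), on(d,e)}, require {clear(g), handempty, on(g,a)}
    → {clear(d), clear(g), handempty, on(d,e), on(g,a)}
  through step 1 (putdown(b)): drop {handempty}, keep {clear(d), clear(g), on(d,e), on(g,a)}, require {holding(b)}
    → {clear(d), clear(g), holding(b), on(d,e), on(g,a)}

== RESULT ==
["clear(d)", "clear(g)", "holding(b)", "on(d,e)", "on(g,a)"]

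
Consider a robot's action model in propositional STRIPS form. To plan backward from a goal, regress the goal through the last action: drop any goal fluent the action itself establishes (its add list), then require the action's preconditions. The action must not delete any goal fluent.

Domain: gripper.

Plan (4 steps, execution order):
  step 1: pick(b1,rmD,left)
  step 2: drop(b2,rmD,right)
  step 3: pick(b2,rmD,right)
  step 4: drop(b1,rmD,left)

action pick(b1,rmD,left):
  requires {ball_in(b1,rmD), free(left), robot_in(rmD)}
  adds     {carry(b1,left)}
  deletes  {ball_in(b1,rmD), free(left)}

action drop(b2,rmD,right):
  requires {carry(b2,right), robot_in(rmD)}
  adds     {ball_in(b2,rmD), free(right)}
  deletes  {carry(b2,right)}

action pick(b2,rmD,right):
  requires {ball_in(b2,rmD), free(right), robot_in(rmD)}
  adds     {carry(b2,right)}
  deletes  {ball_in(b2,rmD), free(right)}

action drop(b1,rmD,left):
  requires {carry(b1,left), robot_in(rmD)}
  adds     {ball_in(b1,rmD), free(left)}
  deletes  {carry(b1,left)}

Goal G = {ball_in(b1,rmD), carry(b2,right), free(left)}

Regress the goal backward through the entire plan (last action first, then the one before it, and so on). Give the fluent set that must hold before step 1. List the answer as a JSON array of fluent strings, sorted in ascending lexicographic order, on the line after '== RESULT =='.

Work backward from the goal:
  through step 4 (drop(b1,rmD,left)): drop {ball_in(b1,rmD), free(left)}, keep {carry(b2,right)}, require {carry(b1,left), robot_in(rmD)}
    → {carry(b1,left), carry(b2,right), robot_in(rmD)}
  through step 3 (pick(b2,rmD,right)): drop {carry(b2,right)}, keep {carry(b1,left), robot_in(rmD)}, require {ball_in(b2,rmD), free(right), robot_in(rmD)}
    → {ball_in(b2,rmD), carry(b1,left), free(right), robot_in(rmD)}
  through step 2 (drop(b2,rmD,right)): drop {ball_in(b2,rmD), free(right)}, keep {carry(b1,left), robot_in(rmD)}, require {carry(b2,right), robot_in(rmD)}
    → {carry(b1,left), carry(b2,right), robot_in(rmD)}
  through step 1 (pick(b1,rmD,left)): drop {carry(b1,left)}, keep {carry(b2,right), robot_in(rmD)}, require {ball_in(b1,rmD), free(left), robot_in(rmD)}
    → {ball_in(b1,rmD), carry(b2,right), free(left), robot_in(rmD)}

== RESULT ==
["ball_in(b1,rmD)", "carry(b2,right)", "free(left)", "robot_in(rmD)"]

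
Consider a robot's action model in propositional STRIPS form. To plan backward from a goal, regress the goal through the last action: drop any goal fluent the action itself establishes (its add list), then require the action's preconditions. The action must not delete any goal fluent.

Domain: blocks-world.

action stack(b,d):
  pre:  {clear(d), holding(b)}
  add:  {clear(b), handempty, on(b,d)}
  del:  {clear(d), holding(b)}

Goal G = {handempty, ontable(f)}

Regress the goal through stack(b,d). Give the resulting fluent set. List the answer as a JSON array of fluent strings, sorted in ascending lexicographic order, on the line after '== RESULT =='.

Compute (G \ add) ∪ pre:
  G ∩ del = {}  (empty — regression defined)
  G \ add = {handempty, ontable(f)} \ {clear(b), handempty, on(b,d)} = {ontable(f)}
  ∪ pre   = {ontable(f)} ∪ {clear(d), holding(b)}
          = {clear(d), holding(b), ontable(f)}

== RESULT ==
["clear(d)", "holding(b)", "ontable(f)"]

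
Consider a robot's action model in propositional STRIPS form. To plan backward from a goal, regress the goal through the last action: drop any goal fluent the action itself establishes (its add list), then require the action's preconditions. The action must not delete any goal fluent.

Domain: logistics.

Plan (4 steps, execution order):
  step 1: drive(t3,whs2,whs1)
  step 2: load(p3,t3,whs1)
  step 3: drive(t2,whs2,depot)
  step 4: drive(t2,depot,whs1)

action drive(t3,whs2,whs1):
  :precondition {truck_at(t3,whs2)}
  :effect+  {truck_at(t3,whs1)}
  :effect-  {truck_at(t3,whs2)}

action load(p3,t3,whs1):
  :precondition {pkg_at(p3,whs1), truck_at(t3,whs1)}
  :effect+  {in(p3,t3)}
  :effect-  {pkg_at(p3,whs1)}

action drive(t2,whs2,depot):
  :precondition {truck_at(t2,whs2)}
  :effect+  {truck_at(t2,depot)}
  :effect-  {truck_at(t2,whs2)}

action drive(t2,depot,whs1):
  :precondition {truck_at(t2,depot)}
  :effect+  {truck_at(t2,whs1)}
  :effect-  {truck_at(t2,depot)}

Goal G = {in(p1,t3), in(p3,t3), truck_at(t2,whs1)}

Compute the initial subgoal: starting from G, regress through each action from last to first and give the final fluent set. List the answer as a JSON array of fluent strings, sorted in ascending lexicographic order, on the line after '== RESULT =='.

Work backward from the goal:
  through step 4 (drive(t2,depot,whs1)): drop {truck_at(t2,whs1)}, keep {in(p1,t3), in(p3,t3)}, require {truck_at(t2,depot)}
    → {in(p1,t3), in(p3,t3), truck_at(t2,depot)}
  through step 3 (drive(t2,whs2,depot)): drop {truck_at(t2,depot)}, keep {in(p1,t3), in(p3,t3)}, require {truck_at(t2,whs2)}
    → {in(p1,t3), in(p3,t3), truck_at(t2,whs2)}
  through step 2 (load(p3,t3,whs1)): drop {in(p3,t3)}, keep {in(p1,t3), truck_at(t2,whs2)}, require {pkg_at(p3,whs1), truck_at(t3,whs1)}
    → {in(p1,t3), pkg_at(p3,whs1), truck_at(t2,whs2), truck_at(t3,whs1)}
  through step 1 (drive(t3,whs2,whs1)): drop {truck_at(t3,whs1)}, keep {in(p1,t3), pkg_at(p3,whs1), truck_at(t2,whs2)}, require {truck_at(t3,whs2)}
    → {in(p1,t3), pkg_at(p3,whs1), truck_at(t2,whs2), truck_at(t3,whs2)}

== RESULT ==
["in(p1,t3)", "pkg_at(p3,whs1)", "truck_at(t2,whs2)", "truck_at(t3,whs2)"]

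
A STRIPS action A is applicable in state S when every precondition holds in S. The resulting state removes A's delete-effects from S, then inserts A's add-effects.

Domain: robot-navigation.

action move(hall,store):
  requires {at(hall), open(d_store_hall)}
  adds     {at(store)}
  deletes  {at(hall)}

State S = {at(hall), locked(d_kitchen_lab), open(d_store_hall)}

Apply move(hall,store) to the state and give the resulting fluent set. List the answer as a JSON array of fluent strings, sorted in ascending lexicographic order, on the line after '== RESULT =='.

Compute (S \ del) ∪ add:
  pre ⊆ S: {at(hall), open(d_store_hall)} ⊆ S  — applicable
  S \ del = {locked(d_kitchen_lab), open(d_store_hall)}
  ∪ add   = {at(store), locked(d_kitchen_lab), open(d_store_hall)}

== RESULT ==
["at(store)", "locked(d_kitchen_lab)", "open(d_store_hall)"]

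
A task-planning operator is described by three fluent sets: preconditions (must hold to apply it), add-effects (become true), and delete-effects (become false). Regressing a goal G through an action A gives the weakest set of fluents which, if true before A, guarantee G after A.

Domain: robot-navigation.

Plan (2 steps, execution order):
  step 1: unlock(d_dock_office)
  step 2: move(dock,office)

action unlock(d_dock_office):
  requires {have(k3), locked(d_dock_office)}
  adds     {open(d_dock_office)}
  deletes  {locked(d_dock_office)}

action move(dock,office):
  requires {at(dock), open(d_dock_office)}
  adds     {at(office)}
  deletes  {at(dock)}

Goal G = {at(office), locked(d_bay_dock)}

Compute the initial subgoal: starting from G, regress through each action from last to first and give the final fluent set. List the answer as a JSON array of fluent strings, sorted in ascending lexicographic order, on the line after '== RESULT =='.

Work backward from the goal:
  through step 2 (move(dock,office)): drop {at(office)}, keep {locked(d_bay_dock)}, require {at(dock), open(d_dock_office)}
    → {at(dock), locked(d_bay_dock), open(d_dock_office)}
  through step 1 (unlock(d_dock_office)): drop {open(d_dock_office)}, keep {at(dock), locked(d_bay_dock)}, require {have(k3), locked(d_dock_office)}
    → {at(dock), have(k3), locked(d_bay_dock), locked(d_dock_office)}

== RESULT ==
["at(dock)", "have(k3)", "locked(d_bay_dock)", "locked(d_dock_office)"]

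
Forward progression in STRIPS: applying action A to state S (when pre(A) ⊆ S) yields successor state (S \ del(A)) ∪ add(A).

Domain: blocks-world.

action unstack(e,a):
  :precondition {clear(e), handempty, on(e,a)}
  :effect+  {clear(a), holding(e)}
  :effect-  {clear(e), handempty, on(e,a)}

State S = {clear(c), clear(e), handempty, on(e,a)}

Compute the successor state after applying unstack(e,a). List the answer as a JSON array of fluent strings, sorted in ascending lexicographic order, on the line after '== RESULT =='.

Compute (S \ del) ∪ add:
  pre ⊆ S: {clear(e), handempty, on(e,a)} ⊆ S  — applicable
  S \ del = {clear(c)}
  ∪ add   = {clear(a), clear(c), holding(e)}

== RESULT ==
["clear(a)", "clear(c)", "holding(e)"]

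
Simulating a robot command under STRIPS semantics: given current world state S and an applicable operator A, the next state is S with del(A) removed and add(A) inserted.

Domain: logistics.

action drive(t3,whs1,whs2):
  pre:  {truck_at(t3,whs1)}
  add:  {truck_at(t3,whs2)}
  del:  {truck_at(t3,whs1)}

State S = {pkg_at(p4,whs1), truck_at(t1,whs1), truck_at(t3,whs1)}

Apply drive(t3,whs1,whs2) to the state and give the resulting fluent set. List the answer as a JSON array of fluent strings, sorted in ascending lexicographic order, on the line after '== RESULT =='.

Progress:
  pre ⊆ S: {truck_at(t3,whs1)} ⊆ S  — applicable
  S \ del = {pkg_at(p4,whs1), truck_at(t1,whs1)}
  ∪ add   = {pkg_at(p4,whs1), truck_at(t1,whs1), truck_at(t3,whs2)}

== RESULT ==
["pkg_at(p4,whs1)", "truck_at(t1,whs1)", "truck_at(t3,whs2)"]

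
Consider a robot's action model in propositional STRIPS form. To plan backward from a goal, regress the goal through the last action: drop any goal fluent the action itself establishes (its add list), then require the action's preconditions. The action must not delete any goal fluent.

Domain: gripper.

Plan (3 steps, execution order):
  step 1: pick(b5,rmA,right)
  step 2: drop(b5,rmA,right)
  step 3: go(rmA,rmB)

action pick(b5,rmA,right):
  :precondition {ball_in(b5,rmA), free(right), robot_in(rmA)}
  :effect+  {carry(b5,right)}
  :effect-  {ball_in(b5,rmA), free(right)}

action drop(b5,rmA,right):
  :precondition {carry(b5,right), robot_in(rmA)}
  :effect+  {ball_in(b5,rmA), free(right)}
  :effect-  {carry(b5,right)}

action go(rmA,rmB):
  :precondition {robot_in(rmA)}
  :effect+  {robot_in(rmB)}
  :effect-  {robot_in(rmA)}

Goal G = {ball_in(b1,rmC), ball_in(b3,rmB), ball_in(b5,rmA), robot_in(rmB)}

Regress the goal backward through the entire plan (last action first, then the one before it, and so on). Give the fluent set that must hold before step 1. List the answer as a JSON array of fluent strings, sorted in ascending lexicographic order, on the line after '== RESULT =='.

Work backward from the goal:
  through step 3 (go(rmA,rmB)): drop {robot_in(rmB)}, keep {ball_in(b1,rmC), ball_in(b3,rmB), ball_in(b5,rmA)}, require {robot_in(rmA)}
    → {ball_in(b1,rmC), ball_in(b3,rmB), ball_in(b5,rmA), robot_in(rmA)}
  through step 2 (drop(b5,rmA,right)): drop {ball_in(b5,rmA)}, keep {ball_in(b1,rmC), ball_in(b3,rmB), robot_in(rmA)}, require {carry(b5,right), robot_in(rmA)}
    → {ball_in(b1,rmC), ball_in(b3,rmB), carry(b5,right), robot_in(rmA)}
  through step 1 (pick(b5,rmA,right)): drop {carry(b5,right)}, keep {ball_in(b1,rmC), ball_in(b3,rmB), robot_in(rmA)}, require {ball_in(b5,rmA), free(right), robot_in(rmA)}
    → {ball_in(b1,rmC), ball_in(b3,rmB), ball_in(b5,rmA), free(right), robot_in(rmA)}

== RESULT ==
["ball_in(b1,rmC)", "ball_in(b3,rmB)", "ball_in(b5,rmA)", "free(right)", "robot_in(rmA)"]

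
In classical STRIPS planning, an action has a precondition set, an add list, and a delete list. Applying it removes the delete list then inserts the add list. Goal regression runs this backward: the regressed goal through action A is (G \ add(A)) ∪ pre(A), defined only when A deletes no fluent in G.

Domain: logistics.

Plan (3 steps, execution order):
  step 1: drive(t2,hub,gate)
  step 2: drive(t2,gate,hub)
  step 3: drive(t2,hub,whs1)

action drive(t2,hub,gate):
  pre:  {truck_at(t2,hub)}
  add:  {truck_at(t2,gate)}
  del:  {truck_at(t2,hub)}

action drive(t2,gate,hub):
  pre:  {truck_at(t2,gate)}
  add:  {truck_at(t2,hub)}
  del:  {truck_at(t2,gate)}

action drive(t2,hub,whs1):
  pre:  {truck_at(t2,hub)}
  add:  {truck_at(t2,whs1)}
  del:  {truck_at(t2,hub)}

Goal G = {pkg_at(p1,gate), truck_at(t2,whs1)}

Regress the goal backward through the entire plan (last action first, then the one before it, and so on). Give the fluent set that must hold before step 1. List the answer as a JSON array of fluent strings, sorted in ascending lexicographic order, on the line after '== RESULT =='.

Work backward from the goal:
  through step 3 (drive(t2,hub,whs1)): drop {truck_at(t2,whs1)}, keep {pkg_at(p1,gate)}, require {truck_at(t2,hub)}
    → {pkg_at(p1,gate), truck_at(t2,hub)}
  through step 2 (drive(t2,gate,hub)): drop {truck_at(t2,hub)}, keep {pkg_at(p1,gate)}, require {truck_at(t2,gate)}
    → {pkg_at(p1,gate), truck_at(t2,gate)}
  through step 1 (drive(t2,hub,gate)): drop {truck_at(t2,gate)}, keep {pkg_at(p1,gate)}, require {truck_at(t2,hub)}
    → {pkg_at(p1,gate), truck_at(t2,hub)}

== RESULT ==
["pkg_at(p1,gate)", "truck_at(t2,hub)"]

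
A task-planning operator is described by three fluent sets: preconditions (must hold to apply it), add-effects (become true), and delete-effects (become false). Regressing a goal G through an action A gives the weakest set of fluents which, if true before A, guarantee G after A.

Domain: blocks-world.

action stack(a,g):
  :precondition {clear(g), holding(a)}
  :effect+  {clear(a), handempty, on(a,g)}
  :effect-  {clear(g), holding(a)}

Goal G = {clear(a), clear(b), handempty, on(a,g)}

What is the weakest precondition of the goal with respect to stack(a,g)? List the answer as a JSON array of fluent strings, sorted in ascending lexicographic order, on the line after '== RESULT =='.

Compute (G \ add) ∪ pre:
  G ∩ del = {}  (empty — regression defined)
  G \ add = {clear(a), clear(b), handempty, on(a,g)} \ {clear(a), handempty, on(a,g)} = {clear(b)}
  ∪ pre   = {clear(b)} ∪ {clear(g), holding(a)}
          = {clear(b), clear(g), holding(a)}

== RESULT ==
["clear(b)", "clear(g)", "holding(a)"]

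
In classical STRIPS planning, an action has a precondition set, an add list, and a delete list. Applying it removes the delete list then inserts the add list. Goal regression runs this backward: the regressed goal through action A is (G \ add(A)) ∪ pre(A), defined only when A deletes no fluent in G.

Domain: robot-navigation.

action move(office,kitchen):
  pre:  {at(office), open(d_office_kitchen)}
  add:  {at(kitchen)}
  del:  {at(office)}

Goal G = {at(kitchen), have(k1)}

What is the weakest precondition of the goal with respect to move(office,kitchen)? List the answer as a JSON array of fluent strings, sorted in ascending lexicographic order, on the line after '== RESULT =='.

Regress:
  G ∩ del = {}  (empty — regression defined)
  G \ add = {at(kitchen), have(k1)} \ {at(kitchen)} = {have(k1)}
  ∪ pre   = {have(k1)} ∪ {at(office), open(d_office_kitchen)}
          = {at(office), have(k1), open(d_office_kitchen)}

== RESULT ==
["at(office)", "have(k1)", "open(d_office_kitchen)"]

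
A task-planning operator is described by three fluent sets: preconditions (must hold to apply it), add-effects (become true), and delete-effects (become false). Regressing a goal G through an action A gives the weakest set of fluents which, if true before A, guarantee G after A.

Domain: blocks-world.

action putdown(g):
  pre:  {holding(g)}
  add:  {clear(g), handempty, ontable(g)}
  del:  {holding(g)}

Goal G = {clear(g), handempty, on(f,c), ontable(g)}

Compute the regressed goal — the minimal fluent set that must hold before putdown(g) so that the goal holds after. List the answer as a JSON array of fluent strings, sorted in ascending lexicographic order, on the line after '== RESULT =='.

Regress:
  G ∩ del = {}  (empty — regression defined)
  G \ add = {clear(g), handempty, on(f,c), ontable(g)} \ {clear(g), handempty, ontable(g)} = {on(f,c)}
  ∪ pre   = {on(f,c)} ∪ {holding(g)}
          = {holding(g), on(f,c)}

== RESULT ==
["holding(g)", "on(f,c)"]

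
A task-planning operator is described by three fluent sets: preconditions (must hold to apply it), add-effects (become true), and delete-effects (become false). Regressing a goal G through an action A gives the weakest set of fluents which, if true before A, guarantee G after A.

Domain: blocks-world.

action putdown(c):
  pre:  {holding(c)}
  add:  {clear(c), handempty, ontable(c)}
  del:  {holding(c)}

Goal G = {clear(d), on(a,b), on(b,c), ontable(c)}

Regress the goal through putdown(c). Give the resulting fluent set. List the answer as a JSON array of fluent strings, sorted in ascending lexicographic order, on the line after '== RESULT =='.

Compute (G \ add) ∪ pre:
  G ∩ del = {}  (empty — regression defined)
  G \ add = {clear(d), on(a,b), on(b,c), ontable(c)} \ {clear(c), handempty, ontable(c)} = {clear(d), on(a,b), on(b,c)}
  ∪ pre   = {clear(d), on(a,b), on(b,c)} ∪ {holding(c)}
          = {clear(d), holding(c), on(a,b), on(b,c)}

== RESULT ==
["clear(d)", "holding(c)", "on(a,b)", "on(b,c)"]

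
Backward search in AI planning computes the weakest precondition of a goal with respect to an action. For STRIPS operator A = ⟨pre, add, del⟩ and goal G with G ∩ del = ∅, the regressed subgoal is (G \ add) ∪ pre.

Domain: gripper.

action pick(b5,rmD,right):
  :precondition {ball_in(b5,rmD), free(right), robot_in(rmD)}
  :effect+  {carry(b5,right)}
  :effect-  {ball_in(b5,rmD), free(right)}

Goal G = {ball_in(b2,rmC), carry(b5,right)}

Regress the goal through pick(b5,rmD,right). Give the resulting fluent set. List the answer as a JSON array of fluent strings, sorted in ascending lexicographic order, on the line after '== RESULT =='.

Regress:
  G ∩ del = {}  (empty — regression defined)
  G \ add = {ball_in(b2,rmC), carry(b5,right)} \ {carry(b5,right)} = {ball_in(b2,rmC)}
  ∪ pre   = {ball_in(b2,rmC)} ∪ {ball_in(b5,rmD), free(right), robot_in(rmD)}
          = {ball_in(b2,rmC), ball_in(b5,rmD), free(right), robot_in(rmD)}

== RESULT ==
["ball_in(b2,rmC)", "ball_in(b5,rmD)", "free(right)", "robot_in(rmD)"]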